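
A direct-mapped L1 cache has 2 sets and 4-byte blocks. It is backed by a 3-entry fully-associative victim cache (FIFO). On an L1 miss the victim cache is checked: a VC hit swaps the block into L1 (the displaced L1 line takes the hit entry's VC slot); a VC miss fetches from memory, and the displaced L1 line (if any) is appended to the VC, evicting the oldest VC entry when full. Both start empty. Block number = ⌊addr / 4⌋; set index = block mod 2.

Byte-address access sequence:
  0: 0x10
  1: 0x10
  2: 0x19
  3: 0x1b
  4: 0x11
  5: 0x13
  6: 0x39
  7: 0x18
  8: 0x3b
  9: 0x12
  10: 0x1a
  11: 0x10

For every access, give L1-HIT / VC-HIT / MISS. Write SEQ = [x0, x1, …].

SEQ = [MISS, L1-HIT, MISS, L1-HIT, VC-HIT, L1-HIT, MISS, VC-HIT, VC-HIT, VC-HIT, VC-HIT, VC-HIT]

#0 0x10→b4/s0 MISS; vc=[]
#1 0x10→b4/s0 L1-HIT; vc=[]
#2 0x19→b6/s0 MISS; vc=[4]
#3 0x1b→b6/s0 L1-HIT; vc=[4]
#4 0x11→b4/s0 VC-HIT; vc=[6]
#5 0x13→b4/s0 L1-HIT; vc=[6]
#6 0x39→b14/s0 MISS; vc=[6,4]
#7 0x18→b6/s0 VC-HIT; vc=[14,4]
#8 0x3b→b14/s0 VC-HIT; vc=[6,4]
#9 0x12→b4/s0 VC-HIT; vc=[6,14]
#10 0x1a→b6/s0 VC-HIT; vc=[4,14]
#11 0x10→b4/s0 VC-HIT; vc=[6,14]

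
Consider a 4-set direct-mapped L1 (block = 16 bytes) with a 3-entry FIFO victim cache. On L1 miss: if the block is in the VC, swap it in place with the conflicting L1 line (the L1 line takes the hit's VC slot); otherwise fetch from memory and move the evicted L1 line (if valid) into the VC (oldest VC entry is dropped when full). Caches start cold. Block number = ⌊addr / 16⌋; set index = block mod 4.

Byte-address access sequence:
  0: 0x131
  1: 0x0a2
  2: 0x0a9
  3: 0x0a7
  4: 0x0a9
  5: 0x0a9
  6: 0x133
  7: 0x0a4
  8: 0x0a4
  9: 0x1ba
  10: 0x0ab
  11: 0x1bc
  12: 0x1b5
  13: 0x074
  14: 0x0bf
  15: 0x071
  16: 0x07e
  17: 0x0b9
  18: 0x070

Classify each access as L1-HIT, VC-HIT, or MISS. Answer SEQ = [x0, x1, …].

SEQ = [MISS, MISS, L1-HIT, L1-HIT, L1-HIT, L1-HIT, L1-HIT, L1-HIT, L1-HIT, MISS, L1-HIT, L1-HIT, L1-HIT, MISS, MISS, VC-HIT, L1-HIT, VC-HIT, VC-HIT]

#0 0x131→b19/s3 MISS; vc=[]
#1 0xa2→b10/s2 MISS; vc=[]
#2 0xa9→b10/s2 L1-HIT; vc=[]
#3 0xa7→b10/s2 L1-HIT; vc=[]
#4 0xa9→b10/s2 L1-HIT; vc=[]
#5 0xa9→b10/s2 L1-HIT; vc=[]
#6 0x133→b19/s3 L1-HIT; vc=[]
#7 0xa4→b10/s2 L1-HIT; vc=[]
#8 0xa4→b10/s2 L1-HIT; vc=[]
#9 0x1ba→b27/s3 MISS; vc=[19]
#10 0xab→b10/s2 L1-HIT; vc=[19]
#11 0x1bc→b27/s3 L1-HIT; vc=[19]
#12 0x1b5→b27/s3 L1-HIT; vc=[19]
#13 0x74→b7/s3 MISS; vc=[19,27]
#14 0xbf→b11/s3 MISS; vc=[19,27,7]
#15 0x71→b7/s3 VC-HIT; vc=[19,27,11]
#16 0x7e→b7/s3 L1-HIT; vc=[19,27,11]
#17 0xb9→b11/s3 VC-HIT; vc=[19,27,7]
#18 0x70→b7/s3 VC-HIT; vc=[19,27,11]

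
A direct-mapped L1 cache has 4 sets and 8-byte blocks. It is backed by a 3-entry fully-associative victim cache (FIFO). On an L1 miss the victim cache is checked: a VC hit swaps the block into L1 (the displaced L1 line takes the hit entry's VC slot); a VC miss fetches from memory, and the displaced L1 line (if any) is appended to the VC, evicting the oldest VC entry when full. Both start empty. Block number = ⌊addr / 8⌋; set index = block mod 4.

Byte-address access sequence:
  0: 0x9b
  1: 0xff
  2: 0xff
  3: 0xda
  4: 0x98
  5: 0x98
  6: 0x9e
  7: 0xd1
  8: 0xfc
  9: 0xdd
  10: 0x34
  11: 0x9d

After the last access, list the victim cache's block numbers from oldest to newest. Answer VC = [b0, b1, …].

#0 0x9b→b19/s3 MISS; vc=[]
#1 0xff→b31/s3 MISS; vc=[19]
#2 0xff→b31/s3 L1-HIT; vc=[19]
#3 0xda→b27/s3 MISS; vc=[19,31]
#4 0x98→b19/s3 VC-HIT; vc=[27,31]
#5 0x98→b19/s3 L1-HIT; vc=[27,31]
#6 0x9e→b19/s3 L1-HIT; vc=[27,31]
#7 0xd1→b26/s2 MISS; vc=[27,31]
#8 0xfc→b31/s3 VC-HIT; vc=[27,19]
#9 0xdd→b27/s3 VC-HIT; vc=[31,19]
#10 0x34→b6/s2 MISS; vc=[31,19,26]
#11 0x9d→b19/s3 VC-HIT; vc=[31,27,26]

VC = [31, 27, 26]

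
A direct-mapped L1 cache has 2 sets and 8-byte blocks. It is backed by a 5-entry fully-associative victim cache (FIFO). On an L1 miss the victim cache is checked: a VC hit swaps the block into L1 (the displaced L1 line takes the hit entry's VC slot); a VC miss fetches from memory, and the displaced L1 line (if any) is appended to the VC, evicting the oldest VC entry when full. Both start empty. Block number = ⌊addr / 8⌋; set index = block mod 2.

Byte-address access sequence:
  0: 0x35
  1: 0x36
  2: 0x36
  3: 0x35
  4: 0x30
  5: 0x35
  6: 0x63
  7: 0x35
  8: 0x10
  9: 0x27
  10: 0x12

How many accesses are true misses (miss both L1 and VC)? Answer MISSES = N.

0: 0x35 (blk 6, set 0) → MISS  vc=[]
1: 0x36 (blk 6, set 0) → L1-HIT  vc=[]
2: 0x36 (blk 6, set 0) → L1-HIT  vc=[]
3: 0x35 (blk 6, set 0) → L1-HIT  vc=[]
4: 0x30 (blk 6, set 0) → L1-HIT  vc=[]
5: 0x35 (blk 6, set 0) → L1-HIT  vc=[]
6: 0x63 (blk 12, set 0) → MISS  vc=[6]
7: 0x35 (blk 6, set 0) → VC-HIT  vc=[12]
8: 0x10 (blk 2, set 0) → MISS  vc=[12, 6]
9: 0x27 (blk 4, set 0) → MISS  vc=[12, 6, 2]
10: 0x12 (blk 2, set 0) → VC-HIT  vc=[12, 6, 4]

MISSES = 4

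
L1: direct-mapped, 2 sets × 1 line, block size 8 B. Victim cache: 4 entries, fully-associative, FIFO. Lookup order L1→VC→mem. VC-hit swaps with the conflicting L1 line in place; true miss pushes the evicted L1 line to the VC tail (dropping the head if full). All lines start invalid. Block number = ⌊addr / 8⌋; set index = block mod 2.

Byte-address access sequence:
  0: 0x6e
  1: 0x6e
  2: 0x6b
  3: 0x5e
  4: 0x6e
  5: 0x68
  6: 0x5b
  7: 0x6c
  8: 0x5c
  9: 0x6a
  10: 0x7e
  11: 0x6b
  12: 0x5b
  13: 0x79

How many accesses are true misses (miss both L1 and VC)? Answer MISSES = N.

MISSES = 3

  [0] addr=0x6e blk=13 s=1: MISS | VC []
  [1] addr=0x6e blk=13 s=1: L1-HIT | VC []
  [2] addr=0x6b blk=13 s=1: L1-HIT | VC []
  [3] addr=0x5e blk=11 s=1: MISS | VC [13]
  [4] addr=0x6e blk=13 s=1: VC-HIT | VC [11]
  [5] addr=0x68 blk=13 s=1: L1-HIT | VC [11]
  [6] addr=0x5b blk=11 s=1: VC-HIT | VC [13]
  [7] addr=0x6c blk=13 s=1: VC-HIT | VC [11]
  [8] addr=0x5c blk=11 s=1: VC-HIT | VC [13]
  [9] addr=0x6a blk=13 s=1: VC-HIT | VC [11]
  [10] addr=0x7e blk=15 s=1: MISS | VC [11, 13]
  [11] addr=0x6b blk=13 s=1: VC-HIT | VC [11, 15]
  [12] addr=0x5b blk=11 s=1: VC-HIT | VC [13, 15]
  [13] addr=0x79 blk=15 s=1: VC-HIT | VC [13, 11]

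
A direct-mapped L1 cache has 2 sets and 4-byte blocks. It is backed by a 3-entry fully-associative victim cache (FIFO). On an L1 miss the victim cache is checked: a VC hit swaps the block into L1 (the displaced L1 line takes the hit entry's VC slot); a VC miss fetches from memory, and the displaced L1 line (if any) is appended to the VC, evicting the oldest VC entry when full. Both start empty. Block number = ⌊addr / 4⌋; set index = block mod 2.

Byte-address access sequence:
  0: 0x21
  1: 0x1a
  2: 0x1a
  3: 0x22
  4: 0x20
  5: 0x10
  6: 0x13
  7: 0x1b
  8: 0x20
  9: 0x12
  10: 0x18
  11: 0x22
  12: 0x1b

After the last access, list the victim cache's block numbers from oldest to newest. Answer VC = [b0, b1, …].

  [0] addr=0x21 blk=8 s=0: MISS | VC []
  [1] addr=0x1a blk=6 s=0: MISS | VC [8]
  [2] addr=0x1a blk=6 s=0: L1-HIT | VC [8]
  [3] addr=0x22 blk=8 s=0: VC-HIT | VC [6]
  [4] addr=0x20 blk=8 s=0: L1-HIT | VC [6]
  [5] addr=0x10 blk=4 s=0: MISS | VC [6, 8]
  [6] addr=0x13 blk=4 s=0: L1-HIT | VC [6, 8]
  [7] addr=0x1b blk=6 s=0: VC-HIT | VC [4, 8]
  [8] addr=0x20 blk=8 s=0: VC-HIT | VC [4, 6]
  [9] addr=0x12 blk=4 s=0: VC-HIT | VC [8, 6]
  [10] addr=0x18 blk=6 s=0: VC-HIT | VC [8, 4]
  [11] addr=0x22 blk=8 s=0: VC-HIT | VC [6, 4]
  [12] addr=0x1b blk=6 s=0: VC-HIT | VC [8, 4]

VC = [8, 4]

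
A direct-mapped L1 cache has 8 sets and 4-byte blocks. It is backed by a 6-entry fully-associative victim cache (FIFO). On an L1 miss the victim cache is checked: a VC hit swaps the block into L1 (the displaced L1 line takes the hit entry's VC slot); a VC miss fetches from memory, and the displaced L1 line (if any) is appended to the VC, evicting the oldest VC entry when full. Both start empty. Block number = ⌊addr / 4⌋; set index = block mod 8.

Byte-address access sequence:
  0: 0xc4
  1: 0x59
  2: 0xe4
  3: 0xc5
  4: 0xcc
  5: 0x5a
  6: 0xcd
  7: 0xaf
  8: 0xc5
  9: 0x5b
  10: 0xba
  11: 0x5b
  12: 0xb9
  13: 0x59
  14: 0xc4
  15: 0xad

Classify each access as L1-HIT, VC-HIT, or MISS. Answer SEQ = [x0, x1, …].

  [0] addr=0xc4 blk=49 s=1: MISS | VC []
  [1] addr=0x59 blk=22 s=6: MISS | VC []
  [2] addr=0xe4 blk=57 s=1: MISS | VC [49]
  [3] addr=0xc5 blk=49 s=1: VC-HIT | VC [57]
  [4] addr=0xcc blk=51 s=3: MISS | VC [57]
  [5] addr=0x5a blk=22 s=6: L1-HIT | VC [57]
  [6] addr=0xcd blk=51 s=3: L1-HIT | VC [57]
  [7] addr=0xaf blk=43 s=3: MISS | VC [57, 51]
  [8] addr=0xc5 blk=49 s=1: L1-HIT | VC [57, 51]
  [9] addr=0x5b blk=22 s=6: L1-HIT | VC [57, 51]
  [10] addr=0xba blk=46 s=6: MISS | VC [57, 51, 22]
  [11] addr=0x5b blk=22 s=6: VC-HIT | VC [57, 51, 46]
  [12] addr=0xb9 blk=46 s=6: VC-HIT | VC [57, 51, 22]
  [13] addr=0x59 blk=22 s=6: VC-HIT | VC [57, 51, 46]
  [14] addr=0xc4 blk=49 s=1: L1-HIT | VC [57, 51, 46]
  [15] addr=0xad blk=43 s=3: L1-HIT | VC [57, 51, 46]

SEQ = [MISS, MISS, MISS, VC-HIT, MISS, L1-HIT, L1-HIT, MISS, L1-HIT, L1-HIT, MISS, VC-HIT, VC-HIT, VC-HIT, L1-HIT, L1-HIT]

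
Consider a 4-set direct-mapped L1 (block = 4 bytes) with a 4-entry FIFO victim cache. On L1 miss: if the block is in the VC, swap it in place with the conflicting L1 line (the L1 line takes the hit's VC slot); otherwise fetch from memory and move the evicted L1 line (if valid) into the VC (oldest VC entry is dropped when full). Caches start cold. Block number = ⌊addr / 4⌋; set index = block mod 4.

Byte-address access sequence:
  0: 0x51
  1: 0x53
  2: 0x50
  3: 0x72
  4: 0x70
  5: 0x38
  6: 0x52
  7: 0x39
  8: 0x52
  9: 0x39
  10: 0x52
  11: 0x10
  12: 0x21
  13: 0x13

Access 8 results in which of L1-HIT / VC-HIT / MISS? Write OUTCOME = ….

#0 0x51→b20/s0 MISS; vc=[]
#1 0x53→b20/s0 L1-HIT; vc=[]
#2 0x50→b20/s0 L1-HIT; vc=[]
#3 0x72→b28/s0 MISS; vc=[20]
#4 0x70→b28/s0 L1-HIT; vc=[20]
#5 0x38→b14/s2 MISS; vc=[20]
#6 0x52→b20/s0 VC-HIT; vc=[28]
#7 0x39→b14/s2 L1-HIT; vc=[28]
#8 0x52→b20/s0 L1-HIT; vc=[28]
#9 0x39→b14/s2 L1-HIT; vc=[28]
#10 0x52→b20/s0 L1-HIT; vc=[28]
#11 0x10→b4/s0 MISS; vc=[28,20]
#12 0x21→b8/s0 MISS; vc=[28,20,4]
#13 0x13→b4/s0 VC-HIT; vc=[28,20,8]

OUTCOME = L1-HIT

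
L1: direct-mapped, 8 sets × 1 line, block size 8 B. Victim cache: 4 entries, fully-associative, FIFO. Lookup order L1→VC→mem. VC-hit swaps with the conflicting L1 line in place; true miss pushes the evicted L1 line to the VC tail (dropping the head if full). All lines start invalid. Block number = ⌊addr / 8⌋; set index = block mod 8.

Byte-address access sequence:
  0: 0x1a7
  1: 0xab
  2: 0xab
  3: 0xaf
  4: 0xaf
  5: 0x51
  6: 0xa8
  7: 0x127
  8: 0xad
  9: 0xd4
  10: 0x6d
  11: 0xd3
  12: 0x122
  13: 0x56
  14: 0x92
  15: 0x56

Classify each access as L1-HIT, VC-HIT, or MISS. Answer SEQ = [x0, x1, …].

0: 0x1a7 (blk 52, set 4) → MISS  vc=[]
1: 0xab (blk 21, set 5) → MISS  vc=[]
2: 0xab (blk 21, set 5) → L1-HIT  vc=[]
3: 0xaf (blk 21, set 5) → L1-HIT  vc=[]
4: 0xaf (blk 21, set 5) → L1-HIT  vc=[]
5: 0x51 (blk 10, set 2) → MISS  vc=[]
6: 0xa8 (blk 21, set 5) → L1-HIT  vc=[]
7: 0x127 (blk 36, set 4) → MISS  vc=[52]
8: 0xad (blk 21, set 5) → L1-HIT  vc=[52]
9: 0xd4 (blk 26, set 2) → MISS  vc=[52, 10]
10: 0x6d (blk 13, set 5) → MISS  vc=[52, 10, 21]
11: 0xd3 (blk 26, set 2) → L1-HIT  vc=[52, 10, 21]
12: 0x122 (blk 36, set 4) → L1-HIT  vc=[52, 10, 21]
13: 0x56 (blk 10, set 2) → VC-HIT  vc=[52, 26, 21]
14: 0x92 (blk 18, set 2) → MISS  vc=[52, 26, 21, 10]
15: 0x56 (blk 10, set 2) → VC-HIT  vc=[52, 26, 21, 18]

SEQ = [MISS, MISS, L1-HIT, L1-HIT, L1-HIT, MISS, L1-HIT, MISS, L1-HIT, MISS, MISS, L1-HIT, L1-HIT, VC-HIT, MISS, VC-HIT]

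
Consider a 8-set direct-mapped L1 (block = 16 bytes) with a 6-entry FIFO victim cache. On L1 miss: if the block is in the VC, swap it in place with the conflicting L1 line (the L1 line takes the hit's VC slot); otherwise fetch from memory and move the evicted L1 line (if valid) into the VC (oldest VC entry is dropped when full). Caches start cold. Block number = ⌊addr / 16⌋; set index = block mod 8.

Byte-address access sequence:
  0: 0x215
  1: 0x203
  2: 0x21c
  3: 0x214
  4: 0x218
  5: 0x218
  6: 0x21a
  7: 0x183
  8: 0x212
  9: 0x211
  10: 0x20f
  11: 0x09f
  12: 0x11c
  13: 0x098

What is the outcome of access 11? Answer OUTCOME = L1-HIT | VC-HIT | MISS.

OUTCOME = MISS

  [0] addr=0x215 blk=33 s=1: MISS | VC []
  [1] addr=0x203 blk=32 s=0: MISS | VC []
  [2] addr=0x21c blk=33 s=1: L1-HIT | VC []
  [3] addr=0x214 blk=33 s=1: L1-HIT | VC []
  [4] addr=0x218 blk=33 s=1: L1-HIT | VC []
  [5] addr=0x218 blk=33 s=1: L1-HIT | VC []
  [6] addr=0x21a blk=33 s=1: L1-HIT | VC []
  [7] addr=0x183 blk=24 s=0: MISS | VC [32]
  [8] addr=0x212 blk=33 s=1: L1-HIT | VC [32]
  [9] addr=0x211 blk=33 s=1: L1-HIT | VC [32]
  [10] addr=0x20f blk=32 s=0: VC-HIT | VC [24]
  [11] addr=0x9f blk=9 s=1: MISS | VC [24, 33]
  [12] addr=0x11c blk=17 s=1: MISS | VC [24, 33, 9]
  [13] addr=0x98 blk=9 s=1: VC-HIT | VC [24, 33, 17]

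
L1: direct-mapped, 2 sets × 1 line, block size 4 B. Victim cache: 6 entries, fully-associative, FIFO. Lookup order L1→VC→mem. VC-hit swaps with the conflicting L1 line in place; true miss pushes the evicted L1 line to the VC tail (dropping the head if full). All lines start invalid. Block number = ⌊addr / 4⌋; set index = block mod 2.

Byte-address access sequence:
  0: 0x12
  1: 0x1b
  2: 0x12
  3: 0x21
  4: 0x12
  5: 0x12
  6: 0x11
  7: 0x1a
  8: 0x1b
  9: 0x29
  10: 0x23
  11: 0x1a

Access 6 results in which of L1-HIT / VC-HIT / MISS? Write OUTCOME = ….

0: 0x12 (blk 4, set 0) → MISS  vc=[]
1: 0x1b (blk 6, set 0) → MISS  vc=[4]
2: 0x12 (blk 4, set 0) → VC-HIT  vc=[6]
3: 0x21 (blk 8, set 0) → MISS  vc=[6, 4]
4: 0x12 (blk 4, set 0) → VC-HIT  vc=[6, 8]
5: 0x12 (blk 4, set 0) → L1-HIT  vc=[6, 8]
6: 0x11 (blk 4, set 0) → L1-HIT  vc=[6, 8]
7: 0x1a (blk 6, set 0) → VC-HIT  vc=[4, 8]
8: 0x1b (blk 6, set 0) → L1-HIT  vc=[4, 8]
9: 0x29 (blk 10, set 0) → MISS  vc=[4, 8, 6]
10: 0x23 (blk 8, set 0) → VC-HIT  vc=[4, 10, 6]
11: 0x1a (blk 6, set 0) → VC-HIT  vc=[4, 10, 8]

OUTCOME = L1-HIT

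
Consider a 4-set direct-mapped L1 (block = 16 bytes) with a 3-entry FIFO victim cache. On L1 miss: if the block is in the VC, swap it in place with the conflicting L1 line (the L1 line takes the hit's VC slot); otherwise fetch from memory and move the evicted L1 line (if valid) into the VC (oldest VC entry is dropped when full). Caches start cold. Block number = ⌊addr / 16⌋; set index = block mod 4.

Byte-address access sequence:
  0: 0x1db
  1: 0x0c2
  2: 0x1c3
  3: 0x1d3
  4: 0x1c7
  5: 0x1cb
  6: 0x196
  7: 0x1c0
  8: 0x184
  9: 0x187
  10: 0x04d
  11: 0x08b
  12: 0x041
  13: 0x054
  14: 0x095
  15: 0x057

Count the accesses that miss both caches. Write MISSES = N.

#0 0x1db→b29/s1 MISS; vc=[]
#1 0xc2→b12/s0 MISS; vc=[]
#2 0x1c3→b28/s0 MISS; vc=[12]
#3 0x1d3→b29/s1 L1-HIT; vc=[12]
#4 0x1c7→b28/s0 L1-HIT; vc=[12]
#5 0x1cb→b28/s0 L1-HIT; vc=[12]
#6 0x196→b25/s1 MISS; vc=[12,29]
#7 0x1c0→b28/s0 L1-HIT; vc=[12,29]
#8 0x184→b24/s0 MISS; vc=[12,29,28]
#9 0x187→b24/s0 L1-HIT; vc=[12,29,28]
#10 0x4d→b4/s0 MISS; vc=[29,28,24]
#11 0x8b→b8/s0 MISS; vc=[28,24,4]
#12 0x41→b4/s0 VC-HIT; vc=[28,24,8]
#13 0x54→b5/s1 MISS; vc=[24,8,25]
#14 0x95→b9/s1 MISS; vc=[8,25,5]
#15 0x57→b5/s1 VC-HIT; vc=[8,25,9]

MISSES = 9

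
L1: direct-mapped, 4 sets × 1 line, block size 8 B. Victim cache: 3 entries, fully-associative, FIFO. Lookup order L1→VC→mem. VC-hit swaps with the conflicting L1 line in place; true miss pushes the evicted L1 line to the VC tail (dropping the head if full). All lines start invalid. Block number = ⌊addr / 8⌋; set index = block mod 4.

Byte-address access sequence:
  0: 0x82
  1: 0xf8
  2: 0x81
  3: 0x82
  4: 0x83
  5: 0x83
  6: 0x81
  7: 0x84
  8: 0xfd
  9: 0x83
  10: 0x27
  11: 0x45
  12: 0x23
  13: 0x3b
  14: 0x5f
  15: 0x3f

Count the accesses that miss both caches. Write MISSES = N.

MISSES = 6

  [0] addr=0x82 blk=16 s=0: MISS | VC []
  [1] addr=0xf8 blk=31 s=3: MISS | VC []
  [2] addr=0x81 blk=16 s=0: L1-HIT | VC []
  [3] addr=0x82 blk=16 s=0: L1-HIT | VC []
  [4] addr=0x83 blk=16 s=0: L1-HIT | VC []
  [5] addr=0x83 blk=16 s=0: L1-HIT | VC []
  [6] addr=0x81 blk=16 s=0: L1-HIT | VC []
  [7] addr=0x84 blk=16 s=0: L1-HIT | VC []
  [8] addr=0xfd blk=31 s=3: L1-HIT | VC []
  [9] addr=0x83 blk=16 s=0: L1-HIT | VC []
  [10] addr=0x27 blk=4 s=0: MISS | VC [16]
  [11] addr=0x45 blk=8 s=0: MISS | VC [16, 4]
  [12] addr=0x23 blk=4 s=0: VC-HIT | VC [16, 8]
  [13] addr=0x3b blk=7 s=3: MISS | VC [16, 8, 31]
  [14] addr=0x5f blk=11 s=3: MISS | VC [8, 31, 7]
  [15] addr=0x3f blk=7 s=3: VC-HIT | VC [8, 31, 11]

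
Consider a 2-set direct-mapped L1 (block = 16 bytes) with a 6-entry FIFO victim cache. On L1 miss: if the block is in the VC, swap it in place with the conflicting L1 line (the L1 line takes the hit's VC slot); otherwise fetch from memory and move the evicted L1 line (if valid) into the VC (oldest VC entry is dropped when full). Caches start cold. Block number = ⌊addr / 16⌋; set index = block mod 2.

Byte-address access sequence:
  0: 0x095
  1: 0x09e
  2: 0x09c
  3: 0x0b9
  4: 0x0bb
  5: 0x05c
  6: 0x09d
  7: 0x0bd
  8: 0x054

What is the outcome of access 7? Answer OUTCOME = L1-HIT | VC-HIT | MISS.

OUTCOME = VC-HIT

  [0] addr=0x95 blk=9 s=1: MISS | VC []
  [1] addr=0x9e blk=9 s=1: L1-HIT | VC []
  [2] addr=0x9c blk=9 s=1: L1-HIT | VC []
  [3] addr=0xb9 blk=11 s=1: MISS | VC [9]
  [4] addr=0xbb blk=11 s=1: L1-HIT | VC [9]
  [5] addr=0x5c blk=5 s=1: MISS | VC [9, 11]
  [6] addr=0x9d blk=9 s=1: VC-HIT | VC [5, 11]
  [7] addr=0xbd blk=11 s=1: VC-HIT | VC [5, 9]
  [8] addr=0x54 blk=5 s=1: VC-HIT | VC [11, 9]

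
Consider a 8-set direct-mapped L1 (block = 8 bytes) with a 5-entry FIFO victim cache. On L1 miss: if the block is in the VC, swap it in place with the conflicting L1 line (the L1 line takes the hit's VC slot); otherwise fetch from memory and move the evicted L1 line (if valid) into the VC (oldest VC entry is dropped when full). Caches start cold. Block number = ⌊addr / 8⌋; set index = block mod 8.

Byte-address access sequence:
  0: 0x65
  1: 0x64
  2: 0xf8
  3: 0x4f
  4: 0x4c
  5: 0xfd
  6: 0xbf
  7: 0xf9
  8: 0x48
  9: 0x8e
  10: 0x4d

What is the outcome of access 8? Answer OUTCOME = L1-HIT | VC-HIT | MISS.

#0 0x65→b12/s4 MISS; vc=[]
#1 0x64→b12/s4 L1-HIT; vc=[]
#2 0xf8→b31/s7 MISS; vc=[]
#3 0x4f→b9/s1 MISS; vc=[]
#4 0x4c→b9/s1 L1-HIT; vc=[]
#5 0xfd→b31/s7 L1-HIT; vc=[]
#6 0xbf→b23/s7 MISS; vc=[31]
#7 0xf9→b31/s7 VC-HIT; vc=[23]
#8 0x48→b9/s1 L1-HIT; vc=[23]
#9 0x8e→b17/s1 MISS; vc=[23,9]
#10 0x4d→b9/s1 VC-HIT; vc=[23,17]

OUTCOME = L1-HIT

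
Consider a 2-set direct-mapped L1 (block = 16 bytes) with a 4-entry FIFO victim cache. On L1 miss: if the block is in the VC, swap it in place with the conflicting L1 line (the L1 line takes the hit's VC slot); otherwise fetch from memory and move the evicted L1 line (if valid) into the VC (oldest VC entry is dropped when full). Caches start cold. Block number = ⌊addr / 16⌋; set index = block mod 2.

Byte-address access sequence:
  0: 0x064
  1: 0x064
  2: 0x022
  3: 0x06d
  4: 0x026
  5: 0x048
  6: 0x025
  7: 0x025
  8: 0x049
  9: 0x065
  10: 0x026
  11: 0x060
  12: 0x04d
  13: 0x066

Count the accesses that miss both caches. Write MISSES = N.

  [0] addr=0x64 blk=6 s=0: MISS | VC []
  [1] addr=0x64 blk=6 s=0: L1-HIT | VC []
  [2] addr=0x22 blk=2 s=0: MISS | VC [6]
  [3] addr=0x6d blk=6 s=0: VC-HIT | VC [2]
  [4] addr=0x26 blk=2 s=0: VC-HIT | VC [6]
  [5] addr=0x48 blk=4 s=0: MISS | VC [6, 2]
  [6] addr=0x25 blk=2 s=0: VC-HIT | VC [6, 4]
  [7] addr=0x25 blk=2 s=0: L1-HIT | VC [6, 4]
  [8] addr=0x49 blk=4 s=0: VC-HIT | VC [6, 2]
  [9] addr=0x65 blk=6 s=0: VC-HIT | VC [4, 2]
  [10] addr=0x26 blk=2 s=0: VC-HIT | VC [4, 6]
  [11] addr=0x60 blk=6 s=0: VC-HIT | VC [4, 2]
  [12] addr=0x4d blk=4 s=0: VC-HIT | VC [6, 2]
  [13] addr=0x66 blk=6 s=0: VC-HIT | VC [4, 2]

MISSES = 3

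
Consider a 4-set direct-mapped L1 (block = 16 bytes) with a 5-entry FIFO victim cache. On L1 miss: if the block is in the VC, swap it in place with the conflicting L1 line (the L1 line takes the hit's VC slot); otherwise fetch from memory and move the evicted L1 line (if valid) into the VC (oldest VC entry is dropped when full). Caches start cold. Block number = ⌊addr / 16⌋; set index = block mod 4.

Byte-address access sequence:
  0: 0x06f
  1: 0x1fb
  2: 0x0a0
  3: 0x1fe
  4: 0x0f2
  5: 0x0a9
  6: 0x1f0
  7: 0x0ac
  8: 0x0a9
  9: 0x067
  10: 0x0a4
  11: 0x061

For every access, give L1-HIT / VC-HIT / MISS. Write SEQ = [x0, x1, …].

SEQ = [MISS, MISS, MISS, L1-HIT, MISS, L1-HIT, VC-HIT, L1-HIT, L1-HIT, VC-HIT, VC-HIT, VC-HIT]

#0 0x6f→b6/s2 MISS; vc=[]
#1 0x1fb→b31/s3 MISS; vc=[]
#2 0xa0→b10/s2 MISS; vc=[6]
#3 0x1fe→b31/s3 L1-HIT; vc=[6]
#4 0xf2→b15/s3 MISS; vc=[6,31]
#5 0xa9→b10/s2 L1-HIT; vc=[6,31]
#6 0x1f0→b31/s3 VC-HIT; vc=[6,15]
#7 0xac→b10/s2 L1-HIT; vc=[6,15]
#8 0xa9→b10/s2 L1-HIT; vc=[6,15]
#9 0x67→b6/s2 VC-HIT; vc=[10,15]
#10 0xa4→b10/s2 VC-HIT; vc=[6,15]
#11 0x61→b6/s2 VC-HIT; vc=[10,15]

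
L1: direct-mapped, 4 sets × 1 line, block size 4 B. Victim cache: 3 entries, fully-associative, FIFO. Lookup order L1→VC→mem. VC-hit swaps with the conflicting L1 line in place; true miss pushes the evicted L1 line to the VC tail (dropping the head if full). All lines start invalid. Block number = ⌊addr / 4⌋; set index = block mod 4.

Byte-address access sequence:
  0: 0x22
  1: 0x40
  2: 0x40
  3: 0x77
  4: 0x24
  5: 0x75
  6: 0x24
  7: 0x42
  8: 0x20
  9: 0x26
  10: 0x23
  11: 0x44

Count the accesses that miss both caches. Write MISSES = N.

MISSES = 5

0: 0x22 (blk 8, set 0) → MISS  vc=[]
1: 0x40 (blk 16, set 0) → MISS  vc=[8]
2: 0x40 (blk 16, set 0) → L1-HIT  vc=[8]
3: 0x77 (blk 29, set 1) → MISS  vc=[8]
4: 0x24 (blk 9, set 1) → MISS  vc=[8, 29]
5: 0x75 (blk 29, set 1) → VC-HIT  vc=[8, 9]
6: 0x24 (blk 9, set 1) → VC-HIT  vc=[8, 29]
7: 0x42 (blk 16, set 0) → L1-HIT  vc=[8, 29]
8: 0x20 (blk 8, set 0) → VC-HIT  vc=[16, 29]
9: 0x26 (blk 9, set 1) → L1-HIT  vc=[16, 29]
10: 0x23 (blk 8, set 0) → L1-HIT  vc=[16, 29]
11: 0x44 (blk 17, set 1) → MISS  vc=[16, 29, 9]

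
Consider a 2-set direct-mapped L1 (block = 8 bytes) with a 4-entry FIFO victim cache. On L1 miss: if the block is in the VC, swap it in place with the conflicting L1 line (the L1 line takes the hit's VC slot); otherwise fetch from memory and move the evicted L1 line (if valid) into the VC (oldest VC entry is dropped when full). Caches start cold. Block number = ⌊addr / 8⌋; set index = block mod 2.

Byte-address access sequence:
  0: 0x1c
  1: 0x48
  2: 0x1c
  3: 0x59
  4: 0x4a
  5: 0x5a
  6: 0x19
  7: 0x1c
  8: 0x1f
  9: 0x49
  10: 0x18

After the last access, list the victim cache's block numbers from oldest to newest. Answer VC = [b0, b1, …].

VC = [9, 11]

0: 0x1c (blk 3, set 1) → MISS  vc=[]
1: 0x48 (blk 9, set 1) → MISS  vc=[3]
2: 0x1c (blk 3, set 1) → VC-HIT  vc=[9]
3: 0x59 (blk 11, set 1) → MISS  vc=[9, 3]
4: 0x4a (blk 9, set 1) → VC-HIT  vc=[11, 3]
5: 0x5a (blk 11, set 1) → VC-HIT  vc=[9, 3]
6: 0x19 (blk 3, set 1) → VC-HIT  vc=[9, 11]
7: 0x1c (blk 3, set 1) → L1-HIT  vc=[9, 11]
8: 0x1f (blk 3, set 1) → L1-HIT  vc=[9, 11]
9: 0x49 (blk 9, set 1) → VC-HIT  vc=[3, 11]
10: 0x18 (blk 3, set 1) → VC-HIT  vc=[9, 11]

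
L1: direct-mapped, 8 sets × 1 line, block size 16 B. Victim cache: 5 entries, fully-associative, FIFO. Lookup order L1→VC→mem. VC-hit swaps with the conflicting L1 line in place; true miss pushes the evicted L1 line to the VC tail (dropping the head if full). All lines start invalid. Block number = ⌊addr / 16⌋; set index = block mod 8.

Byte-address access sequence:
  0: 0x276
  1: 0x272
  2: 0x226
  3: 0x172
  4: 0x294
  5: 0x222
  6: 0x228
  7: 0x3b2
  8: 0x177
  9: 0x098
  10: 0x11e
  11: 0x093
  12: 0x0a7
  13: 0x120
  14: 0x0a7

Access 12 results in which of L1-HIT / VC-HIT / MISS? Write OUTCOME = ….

0: 0x276 (blk 39, set 7) → MISS  vc=[]
1: 0x272 (blk 39, set 7) → L1-HIT  vc=[]
2: 0x226 (blk 34, set 2) → MISS  vc=[]
3: 0x172 (blk 23, set 7) → MISS  vc=[39]
4: 0x294 (blk 41, set 1) → MISS  vc=[39]
5: 0x222 (blk 34, set 2) → L1-HIT  vc=[39]
6: 0x228 (blk 34, set 2) → L1-HIT  vc=[39]
7: 0x3b2 (blk 59, set 3) → MISS  vc=[39]
8: 0x177 (blk 23, set 7) → L1-HIT  vc=[39]
9: 0x98 (blk 9, set 1) → MISS  vc=[39, 41]
10: 0x11e (blk 17, set 1) → MISS  vc=[39, 41, 9]
11: 0x93 (blk 9, set 1) → VC-HIT  vc=[39, 41, 17]
12: 0xa7 (blk 10, set 2) → MISS  vc=[39, 41, 17, 34]
13: 0x120 (blk 18, set 2) → MISS  vc=[39, 41, 17, 34, 10]
14: 0xa7 (blk 10, set 2) → VC-HIT  vc=[39, 41, 17, 34, 18]

OUTCOME = MISS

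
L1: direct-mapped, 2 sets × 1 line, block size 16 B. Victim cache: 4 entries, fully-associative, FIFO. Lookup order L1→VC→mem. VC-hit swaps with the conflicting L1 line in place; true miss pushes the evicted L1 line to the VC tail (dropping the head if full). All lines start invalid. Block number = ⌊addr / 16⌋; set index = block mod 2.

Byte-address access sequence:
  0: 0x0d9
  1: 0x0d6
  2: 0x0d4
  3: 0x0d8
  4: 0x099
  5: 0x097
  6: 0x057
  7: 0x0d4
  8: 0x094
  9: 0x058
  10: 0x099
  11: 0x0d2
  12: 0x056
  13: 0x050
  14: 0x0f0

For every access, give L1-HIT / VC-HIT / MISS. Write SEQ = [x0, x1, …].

SEQ = [MISS, L1-HIT, L1-HIT, L1-HIT, MISS, L1-HIT, MISS, VC-HIT, VC-HIT, VC-HIT, VC-HIT, VC-HIT, VC-HIT, L1-HIT, MISS]

  [0] addr=0xd9 blk=13 s=1: MISS | VC []
  [1] addr=0xd6 blk=13 s=1: L1-HIT | VC []
  [2] addr=0xd4 blk=13 s=1: L1-HIT | VC []
  [3] addr=0xd8 blk=13 s=1: L1-HIT | VC []
  [4] addr=0x99 blk=9 s=1: MISS | VC [13]
  [5] addr=0x97 blk=9 s=1: L1-HIT | VC [13]
  [6] addr=0x57 blk=5 s=1: MISS | VC [13, 9]
  [7] addr=0xd4 blk=13 s=1: VC-HIT | VC [5, 9]
  [8] addr=0x94 blk=9 s=1: VC-HIT | VC [5, 13]
  [9] addr=0x58 blk=5 s=1: VC-HIT | VC [9, 13]
  [10] addr=0x99 blk=9 s=1: VC-HIT | VC [5, 13]
  [11] addr=0xd2 blk=13 s=1: VC-HIT | VC [5, 9]
  [12] addr=0x56 blk=5 s=1: VC-HIT | VC [13, 9]
  [13] addr=0x50 blk=5 s=1: L1-HIT | VC [13, 9]
  [14] addr=0xf0 blk=15 s=1: MISS | VC [13, 9, 5]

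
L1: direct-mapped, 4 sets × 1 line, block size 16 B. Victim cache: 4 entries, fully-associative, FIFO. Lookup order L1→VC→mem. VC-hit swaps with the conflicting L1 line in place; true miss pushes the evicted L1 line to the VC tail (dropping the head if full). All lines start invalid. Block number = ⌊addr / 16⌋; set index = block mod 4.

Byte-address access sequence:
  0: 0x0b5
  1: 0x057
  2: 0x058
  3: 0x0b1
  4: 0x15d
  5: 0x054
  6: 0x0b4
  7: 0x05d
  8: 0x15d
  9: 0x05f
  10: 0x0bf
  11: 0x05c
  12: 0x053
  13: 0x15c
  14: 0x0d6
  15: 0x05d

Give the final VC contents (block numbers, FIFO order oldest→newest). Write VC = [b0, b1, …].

VC = [13, 21]

  [0] addr=0xb5 blk=11 s=3: MISS | VC []
  [1] addr=0x57 blk=5 s=1: MISS | VC []
  [2] addr=0x58 blk=5 s=1: L1-HIT | VC []
  [3] addr=0xb1 blk=11 s=3: L1-HIT | VC []
  [4] addr=0x15d blk=21 s=1: MISS | VC [5]
  [5] addr=0x54 blk=5 s=1: VC-HIT | VC [21]
  [6] addr=0xb4 blk=11 s=3: L1-HIT | VC [21]
  [7] addr=0x5d blk=5 s=1: L1-HIT | VC [21]
  [8] addr=0x15d blk=21 s=1: VC-HIT | VC [5]
  [9] addr=0x5f blk=5 s=1: VC-HIT | VC [21]
  [10] addr=0xbf blk=11 s=3: L1-HIT | VC [21]
  [11] addr=0x5c blk=5 s=1: L1-HIT | VC [21]
  [12] addr=0x53 blk=5 s=1: L1-HIT | VC [21]
  [13] addr=0x15c blk=21 s=1: VC-HIT | VC [5]
  [14] addr=0xd6 blk=13 s=1: MISS | VC [5, 21]
  [15] addr=0x5d blk=5 s=1: VC-HIT | VC [13, 21]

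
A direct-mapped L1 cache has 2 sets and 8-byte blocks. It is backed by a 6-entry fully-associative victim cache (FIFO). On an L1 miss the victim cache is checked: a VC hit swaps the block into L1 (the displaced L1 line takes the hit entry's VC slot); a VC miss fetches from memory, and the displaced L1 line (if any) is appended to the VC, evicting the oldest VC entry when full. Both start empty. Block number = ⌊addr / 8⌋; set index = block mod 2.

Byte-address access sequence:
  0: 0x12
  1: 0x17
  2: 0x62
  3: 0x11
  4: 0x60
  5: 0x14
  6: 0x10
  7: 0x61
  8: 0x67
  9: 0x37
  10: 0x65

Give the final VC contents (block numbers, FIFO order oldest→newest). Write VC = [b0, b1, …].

VC = [2, 6]

0: 0x12 (blk 2, set 0) → MISS  vc=[]
1: 0x17 (blk 2, set 0) → L1-HIT  vc=[]
2: 0x62 (blk 12, set 0) → MISS  vc=[2]
3: 0x11 (blk 2, set 0) → VC-HIT  vc=[12]
4: 0x60 (blk 12, set 0) → VC-HIT  vc=[2]
5: 0x14 (blk 2, set 0) → VC-HIT  vc=[12]
6: 0x10 (blk 2, set 0) → L1-HIT  vc=[12]
7: 0x61 (blk 12, set 0) → VC-HIT  vc=[2]
8: 0x67 (blk 12, set 0) → L1-HIT  vc=[2]
9: 0x37 (blk 6, set 0) → MISS  vc=[2, 12]
10: 0x65 (blk 12, set 0) → VC-HIT  vc=[2, 6]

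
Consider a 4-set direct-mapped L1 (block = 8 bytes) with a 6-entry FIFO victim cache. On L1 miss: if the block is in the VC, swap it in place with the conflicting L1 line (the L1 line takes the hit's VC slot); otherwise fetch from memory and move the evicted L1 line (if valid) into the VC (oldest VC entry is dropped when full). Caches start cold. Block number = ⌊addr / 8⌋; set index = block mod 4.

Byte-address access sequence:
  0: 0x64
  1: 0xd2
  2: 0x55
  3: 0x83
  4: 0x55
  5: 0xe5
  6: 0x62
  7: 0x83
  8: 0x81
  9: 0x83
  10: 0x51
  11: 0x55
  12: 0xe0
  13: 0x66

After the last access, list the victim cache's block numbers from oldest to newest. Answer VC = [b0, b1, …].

VC = [26, 16, 28]

  [0] addr=0x64 blk=12 s=0: MISS | VC []
  [1] addr=0xd2 blk=26 s=2: MISS | VC []
  [2] addr=0x55 blk=10 s=2: MISS | VC [26]
  [3] addr=0x83 blk=16 s=0: MISS | VC [26, 12]
  [4] addr=0x55 blk=10 s=2: L1-HIT | VC [26, 12]
  [5] addr=0xe5 blk=28 s=0: MISS | VC [26, 12, 16]
  [6] addr=0x62 blk=12 s=0: VC-HIT | VC [26, 28, 16]
  [7] addr=0x83 blk=16 s=0: VC-HIT | VC [26, 28, 12]
  [8] addr=0x81 blk=16 s=0: L1-HIT | VC [26, 28, 12]
  [9] addr=0x83 blk=16 s=0: L1-HIT | VC [26, 28, 12]
  [10] addr=0x51 blk=10 s=2: L1-HIT | VC [26, 28, 12]
  [11] addr=0x55 blk=10 s=2: L1-HIT | VC [26, 28, 12]
  [12] addr=0xe0 blk=28 s=0: VC-HIT | VC [26, 16, 12]
  [13] addr=0x66 blk=12 s=0: VC-HIT | VC [26, 16, 28]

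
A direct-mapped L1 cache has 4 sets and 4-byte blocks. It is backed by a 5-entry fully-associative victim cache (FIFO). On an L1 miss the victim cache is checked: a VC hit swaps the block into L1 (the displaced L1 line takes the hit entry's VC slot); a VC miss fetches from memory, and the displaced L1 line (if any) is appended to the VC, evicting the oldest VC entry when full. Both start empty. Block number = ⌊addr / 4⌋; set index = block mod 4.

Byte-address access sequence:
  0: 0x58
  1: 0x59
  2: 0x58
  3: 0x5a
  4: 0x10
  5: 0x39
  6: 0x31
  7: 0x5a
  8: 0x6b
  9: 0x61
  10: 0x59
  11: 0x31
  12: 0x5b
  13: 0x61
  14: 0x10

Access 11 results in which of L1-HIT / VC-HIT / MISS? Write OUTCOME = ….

OUTCOME = VC-HIT

#0 0x58→b22/s2 MISS; vc=[]
#1 0x59→b22/s2 L1-HIT; vc=[]
#2 0x58→b22/s2 L1-HIT; vc=[]
#3 0x5a→b22/s2 L1-HIT; vc=[]
#4 0x10→b4/s0 MISS; vc=[]
#5 0x39→b14/s2 MISS; vc=[22]
#6 0x31→b12/s0 MISS; vc=[22,4]
#7 0x5a→b22/s2 VC-HIT; vc=[14,4]
#8 0x6b→b26/s2 MISS; vc=[14,4,22]
#9 0x61→b24/s0 MISS; vc=[14,4,22,12]
#10 0x59→b22/s2 VC-HIT; vc=[14,4,26,12]
#11 0x31→b12/s0 VC-HIT; vc=[14,4,26,24]
#12 0x5b→b22/s2 L1-HIT; vc=[14,4,26,24]
#13 0x61→b24/s0 VC-HIT; vc=[14,4,26,12]
#14 0x10→b4/s0 VC-HIT; vc=[14,24,26,12]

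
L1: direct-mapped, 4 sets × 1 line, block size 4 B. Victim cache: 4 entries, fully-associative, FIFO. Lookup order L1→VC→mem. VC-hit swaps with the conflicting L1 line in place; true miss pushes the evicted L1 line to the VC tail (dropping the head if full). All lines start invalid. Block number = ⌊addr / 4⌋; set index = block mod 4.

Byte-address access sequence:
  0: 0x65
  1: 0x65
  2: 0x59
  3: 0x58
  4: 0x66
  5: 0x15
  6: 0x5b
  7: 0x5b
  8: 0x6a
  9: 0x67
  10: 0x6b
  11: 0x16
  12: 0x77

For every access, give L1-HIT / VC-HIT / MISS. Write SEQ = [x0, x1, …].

#0 0x65→b25/s1 MISS; vc=[]
#1 0x65→b25/s1 L1-HIT; vc=[]
#2 0x59→b22/s2 MISS; vc=[]
#3 0x58→b22/s2 L1-HIT; vc=[]
#4 0x66→b25/s1 L1-HIT; vc=[]
#5 0x15→b5/s1 MISS; vc=[25]
#6 0x5b→b22/s2 L1-HIT; vc=[25]
#7 0x5b→b22/s2 L1-HIT; vc=[25]
#8 0x6a→b26/s2 MISS; vc=[25,22]
#9 0x67→b25/s1 VC-HIT; vc=[5,22]
#10 0x6b→b26/s2 L1-HIT; vc=[5,22]
#11 0x16→b5/s1 VC-HIT; vc=[25,22]
#12 0x77→b29/s1 MISS; vc=[25,22,5]

SEQ = [MISS, L1-HIT, MISS, L1-HIT, L1-HIT, MISS, L1-HIT, L1-HIT, MISS, VC-HIT, L1-HIT, VC-HIT, MISS]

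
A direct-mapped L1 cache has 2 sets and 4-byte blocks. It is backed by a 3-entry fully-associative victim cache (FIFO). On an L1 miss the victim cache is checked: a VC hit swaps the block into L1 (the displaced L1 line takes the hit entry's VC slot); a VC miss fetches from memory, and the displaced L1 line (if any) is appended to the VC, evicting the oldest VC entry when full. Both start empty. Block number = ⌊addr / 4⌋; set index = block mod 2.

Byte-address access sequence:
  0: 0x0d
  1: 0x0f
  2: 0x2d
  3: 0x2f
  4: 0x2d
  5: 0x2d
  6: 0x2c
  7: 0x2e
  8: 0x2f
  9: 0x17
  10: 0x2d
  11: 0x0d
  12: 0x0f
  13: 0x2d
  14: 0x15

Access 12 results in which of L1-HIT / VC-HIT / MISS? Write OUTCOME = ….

OUTCOME = L1-HIT

  [0] addr=0xd blk=3 s=1: MISS | VC []
  [1] addr=0xf blk=3 s=1: L1-HIT | VC []
  [2] addr=0x2d blk=11 s=1: MISS | VC [3]
  [3] addr=0x2f blk=11 s=1: L1-HIT | VC [3]
  [4] addr=0x2d blk=11 s=1: L1-HIT | VC [3]
  [5] addr=0x2d blk=11 s=1: L1-HIT | VC [3]
  [6] addr=0x2c blk=11 s=1: L1-HIT | VC [3]
  [7] addr=0x2e blk=11 s=1: L1-HIT | VC [3]
  [8] addr=0x2f blk=11 s=1: L1-HIT | VC [3]
  [9] addr=0x17 blk=5 s=1: MISS | VC [3, 11]
  [10] addr=0x2d blk=11 s=1: VC-HIT | VC [3, 5]
  [11] addr=0xd blk=3 s=1: VC-HIT | VC [11, 5]
  [12] addr=0xf blk=3 s=1: L1-HIT | VC [11, 5]
  [13] addr=0x2d blk=11 s=1: VC-HIT | VC [3, 5]
  [14] addr=0x15 blk=5 s=1: VC-HIT | VC [3, 11]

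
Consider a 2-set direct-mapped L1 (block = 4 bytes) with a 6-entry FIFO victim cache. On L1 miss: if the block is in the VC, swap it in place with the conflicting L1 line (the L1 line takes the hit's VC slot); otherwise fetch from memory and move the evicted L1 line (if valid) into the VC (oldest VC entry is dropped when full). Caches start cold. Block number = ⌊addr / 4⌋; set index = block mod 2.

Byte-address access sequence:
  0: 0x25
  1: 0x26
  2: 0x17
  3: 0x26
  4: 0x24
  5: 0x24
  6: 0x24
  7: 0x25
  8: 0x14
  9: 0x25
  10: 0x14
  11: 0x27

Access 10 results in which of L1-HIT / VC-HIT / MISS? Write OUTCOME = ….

OUTCOME = VC-HIT

#0 0x25→b9/s1 MISS; vc=[]
#1 0x26→b9/s1 L1-HIT; vc=[]
#2 0x17→b5/s1 MISS; vc=[9]
#3 0x26→b9/s1 VC-HIT; vc=[5]
#4 0x24→b9/s1 L1-HIT; vc=[5]
#5 0x24→b9/s1 L1-HIT; vc=[5]
#6 0x24→b9/s1 L1-HIT; vc=[5]
#7 0x25→b9/s1 L1-HIT; vc=[5]
#8 0x14→b5/s1 VC-HIT; vc=[9]
#9 0x25→b9/s1 VC-HIT; vc=[5]
#10 0x14→b5/s1 VC-HIT; vc=[9]
#11 0x27→b9/s1 VC-HIT; vc=[5]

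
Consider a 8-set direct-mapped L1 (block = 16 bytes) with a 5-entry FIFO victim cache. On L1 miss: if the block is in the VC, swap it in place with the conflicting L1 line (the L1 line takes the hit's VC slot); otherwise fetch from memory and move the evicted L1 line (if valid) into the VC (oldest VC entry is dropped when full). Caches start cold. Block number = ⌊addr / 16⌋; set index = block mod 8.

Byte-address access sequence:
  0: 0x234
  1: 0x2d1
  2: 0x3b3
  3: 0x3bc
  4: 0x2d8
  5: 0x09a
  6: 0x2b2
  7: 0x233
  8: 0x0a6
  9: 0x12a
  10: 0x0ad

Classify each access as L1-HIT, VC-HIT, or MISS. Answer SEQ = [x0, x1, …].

#0 0x234→b35/s3 MISS; vc=[]
#1 0x2d1→b45/s5 MISS; vc=[]
#2 0x3b3→b59/s3 MISS; vc=[35]
#3 0x3bc→b59/s3 L1-HIT; vc=[35]
#4 0x2d8→b45/s5 L1-HIT; vc=[35]
#5 0x9a→b9/s1 MISS; vc=[35]
#6 0x2b2→b43/s3 MISS; vc=[35,59]
#7 0x233→b35/s3 VC-HIT; vc=[43,59]
#8 0xa6→b10/s2 MISS; vc=[43,59]
#9 0x12a→b18/s2 MISS; vc=[43,59,10]
#10 0xad→b10/s2 VC-HIT; vc=[43,59,18]

SEQ = [MISS, MISS, MISS, L1-HIT, L1-HIT, MISS, MISS, VC-HIT, MISS, MISS, VC-HIT]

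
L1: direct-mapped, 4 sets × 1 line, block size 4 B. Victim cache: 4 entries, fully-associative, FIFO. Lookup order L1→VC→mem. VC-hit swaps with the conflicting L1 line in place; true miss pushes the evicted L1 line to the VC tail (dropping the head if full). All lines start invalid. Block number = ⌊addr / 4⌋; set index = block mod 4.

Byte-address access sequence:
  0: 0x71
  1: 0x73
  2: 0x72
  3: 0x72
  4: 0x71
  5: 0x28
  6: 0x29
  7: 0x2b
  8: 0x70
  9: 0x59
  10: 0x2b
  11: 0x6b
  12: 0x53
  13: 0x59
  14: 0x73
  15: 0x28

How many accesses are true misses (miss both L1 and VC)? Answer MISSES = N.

  [0] addr=0x71 blk=28 s=0: MISS | VC []
  [1] addr=0x73 blk=28 s=0: L1-HIT | VC []
  [2] addr=0x72 blk=28 s=0: L1-HIT | VC []
  [3] addr=0x72 blk=28 s=0: L1-HIT | VC []
  [4] addr=0x71 blk=28 s=0: L1-HIT | VC []
  [5] addr=0x28 blk=10 s=2: MISS | VC []
  [6] addr=0x29 blk=10 s=2: L1-HIT | VC []
  [7] addr=0x2b blk=10 s=2: L1-HIT | VC []
  [8] addr=0x70 blk=28 s=0: L1-HIT | VC []
  [9] addr=0x59 blk=22 s=2: MISS | VC [10]
  [10] addr=0x2b blk=10 s=2: VC-HIT | VC [22]
  [11] addr=0x6b blk=26 s=2: MISS | VC [22, 10]
  [12] addr=0x53 blk=20 s=0: MISS | VC [22, 10, 28]
  [13] addr=0x59 blk=22 s=2: VC-HIT | VC [26, 10, 28]
  [14] addr=0x73 blk=28 s=0: VC-HIT | VC [26, 10, 20]
  [15] addr=0x28 blk=10 s=2: VC-HIT | VC [26, 22, 20]

MISSES = 5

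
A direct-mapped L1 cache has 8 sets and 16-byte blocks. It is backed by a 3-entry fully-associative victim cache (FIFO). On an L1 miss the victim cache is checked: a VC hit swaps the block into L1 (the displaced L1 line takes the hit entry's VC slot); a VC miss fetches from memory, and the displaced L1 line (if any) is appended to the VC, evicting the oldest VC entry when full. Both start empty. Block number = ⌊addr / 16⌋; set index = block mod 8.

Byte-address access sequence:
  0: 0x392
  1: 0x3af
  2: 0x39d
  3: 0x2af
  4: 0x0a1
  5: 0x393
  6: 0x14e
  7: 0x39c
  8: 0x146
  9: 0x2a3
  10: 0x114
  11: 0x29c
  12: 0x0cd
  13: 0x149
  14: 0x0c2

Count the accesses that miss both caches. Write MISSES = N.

0: 0x392 (blk 57, set 1) → MISS  vc=[]
1: 0x3af (blk 58, set 2) → MISS  vc=[]
2: 0x39d (blk 57, set 1) → L1-HIT  vc=[]
3: 0x2af (blk 42, set 2) → MISS  vc=[58]
4: 0xa1 (blk 10, set 2) → MISS  vc=[58, 42]
5: 0x393 (blk 57, set 1) → L1-HIT  vc=[58, 42]
6: 0x14e (blk 20, set 4) → MISS  vc=[58, 42]
7: 0x39c (blk 57, set 1) → L1-HIT  vc=[58, 42]
8: 0x146 (blk 20, set 4) → L1-HIT  vc=[58, 42]
9: 0x2a3 (blk 42, set 2) → VC-HIT  vc=[58, 10]
10: 0x114 (blk 17, set 1) → MISS  vc=[58, 10, 57]
11: 0x29c (blk 41, set 1) → MISS  vc=[10, 57, 17]
12: 0xcd (blk 12, set 4) → MISS  vc=[57, 17, 20]
13: 0x149 (blk 20, set 4) → VC-HIT  vc=[57, 17, 12]
14: 0xc2 (blk 12, set 4) → VC-HIT  vc=[57, 17, 20]

MISSES = 8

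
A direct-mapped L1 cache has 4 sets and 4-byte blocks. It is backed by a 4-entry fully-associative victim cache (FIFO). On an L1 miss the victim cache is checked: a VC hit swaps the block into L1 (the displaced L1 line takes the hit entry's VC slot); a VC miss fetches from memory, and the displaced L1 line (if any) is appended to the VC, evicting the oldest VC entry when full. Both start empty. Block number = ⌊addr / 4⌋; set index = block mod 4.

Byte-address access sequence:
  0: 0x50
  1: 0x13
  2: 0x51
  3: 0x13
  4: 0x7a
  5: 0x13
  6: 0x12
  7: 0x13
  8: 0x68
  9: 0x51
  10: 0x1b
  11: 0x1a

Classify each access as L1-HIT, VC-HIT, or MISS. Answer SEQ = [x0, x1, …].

0: 0x50 (blk 20, set 0) → MISS  vc=[]
1: 0x13 (blk 4, set 0) → MISS  vc=[20]
2: 0x51 (blk 20, set 0) → VC-HIT  vc=[4]
3: 0x13 (blk 4, set 0) → VC-HIT  vc=[20]
4: 0x7a (blk 30, set 2) → MISS  vc=[20]
5: 0x13 (blk 4, set 0) → L1-HIT  vc=[20]
6: 0x12 (blk 4, set 0) → L1-HIT  vc=[20]
7: 0x13 (blk 4, set 0) → L1-HIT  vc=[20]
8: 0x68 (blk 26, set 2) → MISS  vc=[20, 30]
9: 0x51 (blk 20, set 0) → VC-HIT  vc=[4, 30]
10: 0x1b (blk 6, set 2) → MISS  vc=[4, 30, 26]
11: 0x1a (blk 6, set 2) → L1-HIT  vc=[4, 30, 26]

SEQ = [MISS, MISS, VC-HIT, VC-HIT, MISS, L1-HIT, L1-HIT, L1-HIT, MISS, VC-HIT, MISS, L1-HIT]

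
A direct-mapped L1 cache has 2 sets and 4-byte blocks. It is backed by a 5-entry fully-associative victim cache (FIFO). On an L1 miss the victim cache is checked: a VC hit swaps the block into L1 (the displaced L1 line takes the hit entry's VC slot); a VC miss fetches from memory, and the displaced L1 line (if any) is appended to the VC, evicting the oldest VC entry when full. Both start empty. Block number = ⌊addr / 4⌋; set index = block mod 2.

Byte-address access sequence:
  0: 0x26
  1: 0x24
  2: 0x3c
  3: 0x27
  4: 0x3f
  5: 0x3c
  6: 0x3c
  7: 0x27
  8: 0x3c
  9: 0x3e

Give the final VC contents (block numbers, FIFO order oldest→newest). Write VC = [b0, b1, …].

  [0] addr=0x26 blk=9 s=1: MISS | VC []
  [1] addr=0x24 blk=9 s=1: L1-HIT | VC []
  [2] addr=0x3c blk=15 s=1: MISS | VC [9]
  [3] addr=0x27 blk=9 s=1: VC-HIT | VC [15]
  [4] addr=0x3f blk=15 s=1: VC-HIT | VC [9]
  [5] addr=0x3c blk=15 s=1: L1-HIT | VC [9]
  [6] addr=0x3c blk=15 s=1: L1-HIT | VC [9]
  [7] addr=0x27 blk=9 s=1: VC-HIT | VC [15]
  [8] addr=0x3c blk=15 s=1: VC-HIT | VC [9]
  [9] addr=0x3e blk=15 s=1: L1-HIT | VC [9]

VC = [9]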